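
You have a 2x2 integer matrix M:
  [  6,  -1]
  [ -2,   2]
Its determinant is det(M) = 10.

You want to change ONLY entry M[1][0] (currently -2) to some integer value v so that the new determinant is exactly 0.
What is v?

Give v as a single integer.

Answer: -12

Derivation:
det is linear in entry M[1][0]: det = old_det + (v - -2) * C_10
Cofactor C_10 = 1
Want det = 0: 10 + (v - -2) * 1 = 0
  (v - -2) = -10 / 1 = -10
  v = -2 + (-10) = -12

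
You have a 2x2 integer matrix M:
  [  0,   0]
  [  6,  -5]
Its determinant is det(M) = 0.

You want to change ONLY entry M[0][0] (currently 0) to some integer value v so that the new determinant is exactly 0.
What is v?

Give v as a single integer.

Answer: 0

Derivation:
det is linear in entry M[0][0]: det = old_det + (v - 0) * C_00
Cofactor C_00 = -5
Want det = 0: 0 + (v - 0) * -5 = 0
  (v - 0) = 0 / -5 = 0
  v = 0 + (0) = 0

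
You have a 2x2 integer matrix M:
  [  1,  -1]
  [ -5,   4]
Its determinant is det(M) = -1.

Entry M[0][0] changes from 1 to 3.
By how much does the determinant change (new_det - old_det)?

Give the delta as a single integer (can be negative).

Cofactor C_00 = 4
Entry delta = 3 - 1 = 2
Det delta = entry_delta * cofactor = 2 * 4 = 8

Answer: 8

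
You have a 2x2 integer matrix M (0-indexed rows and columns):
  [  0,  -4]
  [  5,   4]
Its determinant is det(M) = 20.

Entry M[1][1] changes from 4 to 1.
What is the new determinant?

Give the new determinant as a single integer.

det is linear in row 1: changing M[1][1] by delta changes det by delta * cofactor(1,1).
Cofactor C_11 = (-1)^(1+1) * minor(1,1) = 0
Entry delta = 1 - 4 = -3
Det delta = -3 * 0 = 0
New det = 20 + 0 = 20

Answer: 20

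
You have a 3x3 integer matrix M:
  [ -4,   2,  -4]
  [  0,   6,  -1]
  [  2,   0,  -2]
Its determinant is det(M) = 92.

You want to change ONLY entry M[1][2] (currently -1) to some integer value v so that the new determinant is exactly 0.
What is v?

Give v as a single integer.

det is linear in entry M[1][2]: det = old_det + (v - -1) * C_12
Cofactor C_12 = 4
Want det = 0: 92 + (v - -1) * 4 = 0
  (v - -1) = -92 / 4 = -23
  v = -1 + (-23) = -24

Answer: -24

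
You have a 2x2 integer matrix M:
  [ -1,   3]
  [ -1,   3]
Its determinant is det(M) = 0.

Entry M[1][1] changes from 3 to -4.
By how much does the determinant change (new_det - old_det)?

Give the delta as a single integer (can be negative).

Cofactor C_11 = -1
Entry delta = -4 - 3 = -7
Det delta = entry_delta * cofactor = -7 * -1 = 7

Answer: 7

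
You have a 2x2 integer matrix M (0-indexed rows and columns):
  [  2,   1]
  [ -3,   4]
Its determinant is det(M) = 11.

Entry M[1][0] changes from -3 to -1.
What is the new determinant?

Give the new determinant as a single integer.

Answer: 9

Derivation:
det is linear in row 1: changing M[1][0] by delta changes det by delta * cofactor(1,0).
Cofactor C_10 = (-1)^(1+0) * minor(1,0) = -1
Entry delta = -1 - -3 = 2
Det delta = 2 * -1 = -2
New det = 11 + -2 = 9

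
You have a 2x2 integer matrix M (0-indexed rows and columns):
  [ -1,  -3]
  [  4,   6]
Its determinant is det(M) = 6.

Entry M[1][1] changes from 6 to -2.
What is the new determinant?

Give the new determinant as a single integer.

Answer: 14

Derivation:
det is linear in row 1: changing M[1][1] by delta changes det by delta * cofactor(1,1).
Cofactor C_11 = (-1)^(1+1) * minor(1,1) = -1
Entry delta = -2 - 6 = -8
Det delta = -8 * -1 = 8
New det = 6 + 8 = 14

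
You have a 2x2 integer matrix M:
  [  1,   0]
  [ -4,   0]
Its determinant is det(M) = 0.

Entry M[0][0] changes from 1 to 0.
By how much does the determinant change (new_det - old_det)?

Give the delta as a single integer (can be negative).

Cofactor C_00 = 0
Entry delta = 0 - 1 = -1
Det delta = entry_delta * cofactor = -1 * 0 = 0

Answer: 0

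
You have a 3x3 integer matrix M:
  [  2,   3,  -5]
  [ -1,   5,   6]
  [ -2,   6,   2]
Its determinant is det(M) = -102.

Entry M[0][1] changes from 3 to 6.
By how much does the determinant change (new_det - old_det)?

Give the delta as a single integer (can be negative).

Answer: -30

Derivation:
Cofactor C_01 = -10
Entry delta = 6 - 3 = 3
Det delta = entry_delta * cofactor = 3 * -10 = -30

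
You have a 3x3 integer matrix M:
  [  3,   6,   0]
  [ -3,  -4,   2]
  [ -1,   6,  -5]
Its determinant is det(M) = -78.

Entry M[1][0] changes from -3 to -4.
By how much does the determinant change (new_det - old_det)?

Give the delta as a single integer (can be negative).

Answer: -30

Derivation:
Cofactor C_10 = 30
Entry delta = -4 - -3 = -1
Det delta = entry_delta * cofactor = -1 * 30 = -30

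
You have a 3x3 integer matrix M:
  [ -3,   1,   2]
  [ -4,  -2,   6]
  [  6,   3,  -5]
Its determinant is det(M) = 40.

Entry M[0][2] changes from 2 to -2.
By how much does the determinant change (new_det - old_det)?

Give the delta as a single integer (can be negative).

Answer: 0

Derivation:
Cofactor C_02 = 0
Entry delta = -2 - 2 = -4
Det delta = entry_delta * cofactor = -4 * 0 = 0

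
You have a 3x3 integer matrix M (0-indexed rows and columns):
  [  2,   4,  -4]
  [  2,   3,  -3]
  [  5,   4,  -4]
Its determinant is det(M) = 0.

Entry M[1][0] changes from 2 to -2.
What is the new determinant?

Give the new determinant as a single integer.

det is linear in row 1: changing M[1][0] by delta changes det by delta * cofactor(1,0).
Cofactor C_10 = (-1)^(1+0) * minor(1,0) = 0
Entry delta = -2 - 2 = -4
Det delta = -4 * 0 = 0
New det = 0 + 0 = 0

Answer: 0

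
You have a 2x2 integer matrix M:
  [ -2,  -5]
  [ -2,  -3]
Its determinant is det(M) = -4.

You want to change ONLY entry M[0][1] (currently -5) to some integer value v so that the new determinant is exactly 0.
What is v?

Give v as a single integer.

Answer: -3

Derivation:
det is linear in entry M[0][1]: det = old_det + (v - -5) * C_01
Cofactor C_01 = 2
Want det = 0: -4 + (v - -5) * 2 = 0
  (v - -5) = 4 / 2 = 2
  v = -5 + (2) = -3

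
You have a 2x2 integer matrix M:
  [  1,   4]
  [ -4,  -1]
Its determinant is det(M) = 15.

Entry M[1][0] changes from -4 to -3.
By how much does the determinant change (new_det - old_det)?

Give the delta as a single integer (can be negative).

Cofactor C_10 = -4
Entry delta = -3 - -4 = 1
Det delta = entry_delta * cofactor = 1 * -4 = -4

Answer: -4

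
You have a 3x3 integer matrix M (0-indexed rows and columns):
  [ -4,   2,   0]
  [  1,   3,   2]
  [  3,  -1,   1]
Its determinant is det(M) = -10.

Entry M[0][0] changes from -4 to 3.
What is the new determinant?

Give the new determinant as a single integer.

Answer: 25

Derivation:
det is linear in row 0: changing M[0][0] by delta changes det by delta * cofactor(0,0).
Cofactor C_00 = (-1)^(0+0) * minor(0,0) = 5
Entry delta = 3 - -4 = 7
Det delta = 7 * 5 = 35
New det = -10 + 35 = 25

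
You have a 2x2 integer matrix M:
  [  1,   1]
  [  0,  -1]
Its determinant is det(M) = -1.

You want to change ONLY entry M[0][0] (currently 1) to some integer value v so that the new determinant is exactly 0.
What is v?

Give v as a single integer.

det is linear in entry M[0][0]: det = old_det + (v - 1) * C_00
Cofactor C_00 = -1
Want det = 0: -1 + (v - 1) * -1 = 0
  (v - 1) = 1 / -1 = -1
  v = 1 + (-1) = 0

Answer: 0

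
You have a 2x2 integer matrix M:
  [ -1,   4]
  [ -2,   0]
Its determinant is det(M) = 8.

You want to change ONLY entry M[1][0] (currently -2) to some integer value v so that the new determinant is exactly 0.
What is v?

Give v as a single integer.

det is linear in entry M[1][0]: det = old_det + (v - -2) * C_10
Cofactor C_10 = -4
Want det = 0: 8 + (v - -2) * -4 = 0
  (v - -2) = -8 / -4 = 2
  v = -2 + (2) = 0

Answer: 0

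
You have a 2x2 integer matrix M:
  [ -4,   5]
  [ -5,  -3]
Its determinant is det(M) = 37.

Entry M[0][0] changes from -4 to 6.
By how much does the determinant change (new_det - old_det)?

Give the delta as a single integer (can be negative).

Answer: -30

Derivation:
Cofactor C_00 = -3
Entry delta = 6 - -4 = 10
Det delta = entry_delta * cofactor = 10 * -3 = -30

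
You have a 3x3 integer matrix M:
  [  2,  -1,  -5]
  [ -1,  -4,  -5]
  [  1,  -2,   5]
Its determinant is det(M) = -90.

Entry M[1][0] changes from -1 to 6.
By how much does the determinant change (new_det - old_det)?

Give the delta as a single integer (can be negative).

Answer: 105

Derivation:
Cofactor C_10 = 15
Entry delta = 6 - -1 = 7
Det delta = entry_delta * cofactor = 7 * 15 = 105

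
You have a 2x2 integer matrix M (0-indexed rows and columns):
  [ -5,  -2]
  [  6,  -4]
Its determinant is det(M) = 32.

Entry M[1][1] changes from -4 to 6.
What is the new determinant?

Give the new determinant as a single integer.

det is linear in row 1: changing M[1][1] by delta changes det by delta * cofactor(1,1).
Cofactor C_11 = (-1)^(1+1) * minor(1,1) = -5
Entry delta = 6 - -4 = 10
Det delta = 10 * -5 = -50
New det = 32 + -50 = -18

Answer: -18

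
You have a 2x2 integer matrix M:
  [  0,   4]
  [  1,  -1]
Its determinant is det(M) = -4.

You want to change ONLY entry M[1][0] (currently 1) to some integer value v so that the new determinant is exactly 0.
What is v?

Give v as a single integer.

Answer: 0

Derivation:
det is linear in entry M[1][0]: det = old_det + (v - 1) * C_10
Cofactor C_10 = -4
Want det = 0: -4 + (v - 1) * -4 = 0
  (v - 1) = 4 / -4 = -1
  v = 1 + (-1) = 0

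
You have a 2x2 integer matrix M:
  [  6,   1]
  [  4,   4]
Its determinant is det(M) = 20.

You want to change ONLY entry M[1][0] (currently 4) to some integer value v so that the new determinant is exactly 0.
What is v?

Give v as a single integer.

Answer: 24

Derivation:
det is linear in entry M[1][0]: det = old_det + (v - 4) * C_10
Cofactor C_10 = -1
Want det = 0: 20 + (v - 4) * -1 = 0
  (v - 4) = -20 / -1 = 20
  v = 4 + (20) = 24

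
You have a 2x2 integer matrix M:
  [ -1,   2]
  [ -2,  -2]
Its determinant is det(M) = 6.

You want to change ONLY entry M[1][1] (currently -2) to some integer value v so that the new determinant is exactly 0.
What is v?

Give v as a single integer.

det is linear in entry M[1][1]: det = old_det + (v - -2) * C_11
Cofactor C_11 = -1
Want det = 0: 6 + (v - -2) * -1 = 0
  (v - -2) = -6 / -1 = 6
  v = -2 + (6) = 4

Answer: 4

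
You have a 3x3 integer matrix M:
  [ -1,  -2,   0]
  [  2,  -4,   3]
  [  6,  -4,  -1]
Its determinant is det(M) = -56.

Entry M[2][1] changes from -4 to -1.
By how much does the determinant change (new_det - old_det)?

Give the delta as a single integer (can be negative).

Cofactor C_21 = 3
Entry delta = -1 - -4 = 3
Det delta = entry_delta * cofactor = 3 * 3 = 9

Answer: 9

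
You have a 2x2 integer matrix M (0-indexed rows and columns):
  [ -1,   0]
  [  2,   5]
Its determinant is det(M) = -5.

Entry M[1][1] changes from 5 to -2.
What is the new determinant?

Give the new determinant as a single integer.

Answer: 2

Derivation:
det is linear in row 1: changing M[1][1] by delta changes det by delta * cofactor(1,1).
Cofactor C_11 = (-1)^(1+1) * minor(1,1) = -1
Entry delta = -2 - 5 = -7
Det delta = -7 * -1 = 7
New det = -5 + 7 = 2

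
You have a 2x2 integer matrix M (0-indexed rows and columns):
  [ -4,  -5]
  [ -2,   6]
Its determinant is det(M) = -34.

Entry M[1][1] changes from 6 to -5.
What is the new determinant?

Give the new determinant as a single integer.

Answer: 10

Derivation:
det is linear in row 1: changing M[1][1] by delta changes det by delta * cofactor(1,1).
Cofactor C_11 = (-1)^(1+1) * minor(1,1) = -4
Entry delta = -5 - 6 = -11
Det delta = -11 * -4 = 44
New det = -34 + 44 = 10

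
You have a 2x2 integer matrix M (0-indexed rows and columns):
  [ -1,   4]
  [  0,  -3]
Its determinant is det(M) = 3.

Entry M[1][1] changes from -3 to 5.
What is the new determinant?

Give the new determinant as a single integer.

Answer: -5

Derivation:
det is linear in row 1: changing M[1][1] by delta changes det by delta * cofactor(1,1).
Cofactor C_11 = (-1)^(1+1) * minor(1,1) = -1
Entry delta = 5 - -3 = 8
Det delta = 8 * -1 = -8
New det = 3 + -8 = -5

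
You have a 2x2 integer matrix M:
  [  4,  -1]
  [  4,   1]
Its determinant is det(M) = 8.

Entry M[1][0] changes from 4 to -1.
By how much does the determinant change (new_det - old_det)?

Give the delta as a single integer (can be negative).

Cofactor C_10 = 1
Entry delta = -1 - 4 = -5
Det delta = entry_delta * cofactor = -5 * 1 = -5

Answer: -5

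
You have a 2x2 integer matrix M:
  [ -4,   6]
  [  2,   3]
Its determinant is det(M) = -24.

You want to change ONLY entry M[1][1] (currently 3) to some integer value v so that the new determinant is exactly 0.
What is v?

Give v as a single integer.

det is linear in entry M[1][1]: det = old_det + (v - 3) * C_11
Cofactor C_11 = -4
Want det = 0: -24 + (v - 3) * -4 = 0
  (v - 3) = 24 / -4 = -6
  v = 3 + (-6) = -3

Answer: -3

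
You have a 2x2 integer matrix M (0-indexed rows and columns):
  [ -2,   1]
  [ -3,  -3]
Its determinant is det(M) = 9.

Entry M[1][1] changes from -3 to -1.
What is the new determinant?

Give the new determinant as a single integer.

det is linear in row 1: changing M[1][1] by delta changes det by delta * cofactor(1,1).
Cofactor C_11 = (-1)^(1+1) * minor(1,1) = -2
Entry delta = -1 - -3 = 2
Det delta = 2 * -2 = -4
New det = 9 + -4 = 5

Answer: 5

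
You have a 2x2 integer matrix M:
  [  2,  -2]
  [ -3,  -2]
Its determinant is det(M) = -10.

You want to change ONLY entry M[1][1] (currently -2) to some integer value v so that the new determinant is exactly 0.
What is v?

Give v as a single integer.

Answer: 3

Derivation:
det is linear in entry M[1][1]: det = old_det + (v - -2) * C_11
Cofactor C_11 = 2
Want det = 0: -10 + (v - -2) * 2 = 0
  (v - -2) = 10 / 2 = 5
  v = -2 + (5) = 3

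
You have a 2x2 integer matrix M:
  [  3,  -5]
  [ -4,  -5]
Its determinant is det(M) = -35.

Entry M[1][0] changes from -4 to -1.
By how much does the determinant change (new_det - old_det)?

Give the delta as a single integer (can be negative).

Cofactor C_10 = 5
Entry delta = -1 - -4 = 3
Det delta = entry_delta * cofactor = 3 * 5 = 15

Answer: 15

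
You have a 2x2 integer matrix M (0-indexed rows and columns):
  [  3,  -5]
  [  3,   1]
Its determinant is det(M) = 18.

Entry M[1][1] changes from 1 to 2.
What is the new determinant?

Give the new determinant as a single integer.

det is linear in row 1: changing M[1][1] by delta changes det by delta * cofactor(1,1).
Cofactor C_11 = (-1)^(1+1) * minor(1,1) = 3
Entry delta = 2 - 1 = 1
Det delta = 1 * 3 = 3
New det = 18 + 3 = 21

Answer: 21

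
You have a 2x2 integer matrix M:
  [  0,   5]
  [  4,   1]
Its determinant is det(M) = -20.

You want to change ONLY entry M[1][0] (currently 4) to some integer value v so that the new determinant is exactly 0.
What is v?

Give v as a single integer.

det is linear in entry M[1][0]: det = old_det + (v - 4) * C_10
Cofactor C_10 = -5
Want det = 0: -20 + (v - 4) * -5 = 0
  (v - 4) = 20 / -5 = -4
  v = 4 + (-4) = 0

Answer: 0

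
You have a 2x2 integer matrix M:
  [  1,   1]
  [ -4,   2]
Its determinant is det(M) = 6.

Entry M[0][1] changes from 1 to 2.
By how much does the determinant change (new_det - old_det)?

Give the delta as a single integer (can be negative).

Answer: 4

Derivation:
Cofactor C_01 = 4
Entry delta = 2 - 1 = 1
Det delta = entry_delta * cofactor = 1 * 4 = 4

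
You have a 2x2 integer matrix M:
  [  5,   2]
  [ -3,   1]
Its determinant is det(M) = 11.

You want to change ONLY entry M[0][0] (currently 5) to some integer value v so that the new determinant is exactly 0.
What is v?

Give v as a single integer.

Answer: -6

Derivation:
det is linear in entry M[0][0]: det = old_det + (v - 5) * C_00
Cofactor C_00 = 1
Want det = 0: 11 + (v - 5) * 1 = 0
  (v - 5) = -11 / 1 = -11
  v = 5 + (-11) = -6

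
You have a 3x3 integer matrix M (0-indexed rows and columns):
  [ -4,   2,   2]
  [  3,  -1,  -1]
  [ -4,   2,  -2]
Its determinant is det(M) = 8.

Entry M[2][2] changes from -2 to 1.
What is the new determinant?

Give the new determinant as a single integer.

Answer: 2

Derivation:
det is linear in row 2: changing M[2][2] by delta changes det by delta * cofactor(2,2).
Cofactor C_22 = (-1)^(2+2) * minor(2,2) = -2
Entry delta = 1 - -2 = 3
Det delta = 3 * -2 = -6
New det = 8 + -6 = 2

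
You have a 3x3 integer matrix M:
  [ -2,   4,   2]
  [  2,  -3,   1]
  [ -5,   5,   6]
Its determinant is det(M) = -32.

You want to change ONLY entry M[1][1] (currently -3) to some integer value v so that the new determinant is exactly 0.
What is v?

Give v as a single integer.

det is linear in entry M[1][1]: det = old_det + (v - -3) * C_11
Cofactor C_11 = -2
Want det = 0: -32 + (v - -3) * -2 = 0
  (v - -3) = 32 / -2 = -16
  v = -3 + (-16) = -19

Answer: -19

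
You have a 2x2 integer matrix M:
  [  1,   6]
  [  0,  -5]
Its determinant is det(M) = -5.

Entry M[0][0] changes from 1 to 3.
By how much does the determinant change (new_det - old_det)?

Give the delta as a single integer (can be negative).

Cofactor C_00 = -5
Entry delta = 3 - 1 = 2
Det delta = entry_delta * cofactor = 2 * -5 = -10

Answer: -10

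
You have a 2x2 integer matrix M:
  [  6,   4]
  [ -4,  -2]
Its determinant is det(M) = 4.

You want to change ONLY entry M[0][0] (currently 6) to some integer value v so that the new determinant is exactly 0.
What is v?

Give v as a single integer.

det is linear in entry M[0][0]: det = old_det + (v - 6) * C_00
Cofactor C_00 = -2
Want det = 0: 4 + (v - 6) * -2 = 0
  (v - 6) = -4 / -2 = 2
  v = 6 + (2) = 8

Answer: 8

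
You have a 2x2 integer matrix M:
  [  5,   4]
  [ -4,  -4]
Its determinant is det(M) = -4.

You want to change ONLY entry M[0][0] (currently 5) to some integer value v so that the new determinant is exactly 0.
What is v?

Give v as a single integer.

Answer: 4

Derivation:
det is linear in entry M[0][0]: det = old_det + (v - 5) * C_00
Cofactor C_00 = -4
Want det = 0: -4 + (v - 5) * -4 = 0
  (v - 5) = 4 / -4 = -1
  v = 5 + (-1) = 4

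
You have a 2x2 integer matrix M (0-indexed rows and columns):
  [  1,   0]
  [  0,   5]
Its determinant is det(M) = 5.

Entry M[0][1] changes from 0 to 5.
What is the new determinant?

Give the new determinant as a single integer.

det is linear in row 0: changing M[0][1] by delta changes det by delta * cofactor(0,1).
Cofactor C_01 = (-1)^(0+1) * minor(0,1) = 0
Entry delta = 5 - 0 = 5
Det delta = 5 * 0 = 0
New det = 5 + 0 = 5

Answer: 5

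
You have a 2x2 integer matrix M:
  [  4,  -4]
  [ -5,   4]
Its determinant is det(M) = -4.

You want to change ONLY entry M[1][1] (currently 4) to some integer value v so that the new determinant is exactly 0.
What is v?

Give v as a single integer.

det is linear in entry M[1][1]: det = old_det + (v - 4) * C_11
Cofactor C_11 = 4
Want det = 0: -4 + (v - 4) * 4 = 0
  (v - 4) = 4 / 4 = 1
  v = 4 + (1) = 5

Answer: 5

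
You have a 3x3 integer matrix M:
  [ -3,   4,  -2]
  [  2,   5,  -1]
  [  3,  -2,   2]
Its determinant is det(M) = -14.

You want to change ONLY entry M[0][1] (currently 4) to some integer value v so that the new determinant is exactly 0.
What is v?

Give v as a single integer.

det is linear in entry M[0][1]: det = old_det + (v - 4) * C_01
Cofactor C_01 = -7
Want det = 0: -14 + (v - 4) * -7 = 0
  (v - 4) = 14 / -7 = -2
  v = 4 + (-2) = 2

Answer: 2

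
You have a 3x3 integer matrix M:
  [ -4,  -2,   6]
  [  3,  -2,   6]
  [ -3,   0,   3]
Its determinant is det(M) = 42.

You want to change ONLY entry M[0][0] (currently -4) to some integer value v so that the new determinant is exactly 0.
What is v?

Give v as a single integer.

Answer: 3

Derivation:
det is linear in entry M[0][0]: det = old_det + (v - -4) * C_00
Cofactor C_00 = -6
Want det = 0: 42 + (v - -4) * -6 = 0
  (v - -4) = -42 / -6 = 7
  v = -4 + (7) = 3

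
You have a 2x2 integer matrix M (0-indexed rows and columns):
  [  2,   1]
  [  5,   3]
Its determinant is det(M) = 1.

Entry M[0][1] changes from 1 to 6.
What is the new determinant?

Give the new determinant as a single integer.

Answer: -24

Derivation:
det is linear in row 0: changing M[0][1] by delta changes det by delta * cofactor(0,1).
Cofactor C_01 = (-1)^(0+1) * minor(0,1) = -5
Entry delta = 6 - 1 = 5
Det delta = 5 * -5 = -25
New det = 1 + -25 = -24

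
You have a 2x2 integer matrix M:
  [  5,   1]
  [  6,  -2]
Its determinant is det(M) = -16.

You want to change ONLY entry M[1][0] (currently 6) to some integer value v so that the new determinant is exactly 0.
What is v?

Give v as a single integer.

Answer: -10

Derivation:
det is linear in entry M[1][0]: det = old_det + (v - 6) * C_10
Cofactor C_10 = -1
Want det = 0: -16 + (v - 6) * -1 = 0
  (v - 6) = 16 / -1 = -16
  v = 6 + (-16) = -10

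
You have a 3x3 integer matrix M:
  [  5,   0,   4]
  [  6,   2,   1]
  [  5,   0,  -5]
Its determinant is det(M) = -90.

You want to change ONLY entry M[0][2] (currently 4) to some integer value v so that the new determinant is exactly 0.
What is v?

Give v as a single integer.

det is linear in entry M[0][2]: det = old_det + (v - 4) * C_02
Cofactor C_02 = -10
Want det = 0: -90 + (v - 4) * -10 = 0
  (v - 4) = 90 / -10 = -9
  v = 4 + (-9) = -5

Answer: -5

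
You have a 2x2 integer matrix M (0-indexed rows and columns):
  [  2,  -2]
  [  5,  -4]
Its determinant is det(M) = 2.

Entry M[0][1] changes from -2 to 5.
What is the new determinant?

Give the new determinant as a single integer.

det is linear in row 0: changing M[0][1] by delta changes det by delta * cofactor(0,1).
Cofactor C_01 = (-1)^(0+1) * minor(0,1) = -5
Entry delta = 5 - -2 = 7
Det delta = 7 * -5 = -35
New det = 2 + -35 = -33

Answer: -33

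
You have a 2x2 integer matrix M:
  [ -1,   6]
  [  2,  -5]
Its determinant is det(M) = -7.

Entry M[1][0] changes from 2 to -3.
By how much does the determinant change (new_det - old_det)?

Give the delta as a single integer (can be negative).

Answer: 30

Derivation:
Cofactor C_10 = -6
Entry delta = -3 - 2 = -5
Det delta = entry_delta * cofactor = -5 * -6 = 30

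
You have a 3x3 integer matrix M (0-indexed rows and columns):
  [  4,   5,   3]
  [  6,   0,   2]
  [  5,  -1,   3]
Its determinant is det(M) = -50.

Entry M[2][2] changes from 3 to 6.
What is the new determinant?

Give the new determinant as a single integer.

Answer: -140

Derivation:
det is linear in row 2: changing M[2][2] by delta changes det by delta * cofactor(2,2).
Cofactor C_22 = (-1)^(2+2) * minor(2,2) = -30
Entry delta = 6 - 3 = 3
Det delta = 3 * -30 = -90
New det = -50 + -90 = -140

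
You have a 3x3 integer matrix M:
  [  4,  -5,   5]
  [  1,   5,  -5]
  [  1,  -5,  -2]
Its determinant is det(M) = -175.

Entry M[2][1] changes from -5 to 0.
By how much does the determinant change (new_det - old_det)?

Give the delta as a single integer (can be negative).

Cofactor C_21 = 25
Entry delta = 0 - -5 = 5
Det delta = entry_delta * cofactor = 5 * 25 = 125

Answer: 125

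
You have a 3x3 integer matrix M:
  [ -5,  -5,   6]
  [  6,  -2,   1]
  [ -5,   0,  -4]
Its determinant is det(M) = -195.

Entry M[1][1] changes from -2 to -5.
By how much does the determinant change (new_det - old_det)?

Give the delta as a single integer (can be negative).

Answer: -150

Derivation:
Cofactor C_11 = 50
Entry delta = -5 - -2 = -3
Det delta = entry_delta * cofactor = -3 * 50 = -150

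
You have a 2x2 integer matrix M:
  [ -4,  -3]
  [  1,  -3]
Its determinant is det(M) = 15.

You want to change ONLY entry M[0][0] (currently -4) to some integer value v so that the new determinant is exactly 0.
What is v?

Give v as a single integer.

Answer: 1

Derivation:
det is linear in entry M[0][0]: det = old_det + (v - -4) * C_00
Cofactor C_00 = -3
Want det = 0: 15 + (v - -4) * -3 = 0
  (v - -4) = -15 / -3 = 5
  v = -4 + (5) = 1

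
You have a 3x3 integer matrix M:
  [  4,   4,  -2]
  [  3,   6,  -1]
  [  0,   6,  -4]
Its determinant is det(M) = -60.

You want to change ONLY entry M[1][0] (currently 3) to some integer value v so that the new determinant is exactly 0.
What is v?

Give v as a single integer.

Answer: 18

Derivation:
det is linear in entry M[1][0]: det = old_det + (v - 3) * C_10
Cofactor C_10 = 4
Want det = 0: -60 + (v - 3) * 4 = 0
  (v - 3) = 60 / 4 = 15
  v = 3 + (15) = 18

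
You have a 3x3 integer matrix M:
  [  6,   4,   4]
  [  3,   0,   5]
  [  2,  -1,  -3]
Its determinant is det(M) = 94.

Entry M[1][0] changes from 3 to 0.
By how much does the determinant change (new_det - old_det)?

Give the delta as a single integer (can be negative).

Cofactor C_10 = 8
Entry delta = 0 - 3 = -3
Det delta = entry_delta * cofactor = -3 * 8 = -24

Answer: -24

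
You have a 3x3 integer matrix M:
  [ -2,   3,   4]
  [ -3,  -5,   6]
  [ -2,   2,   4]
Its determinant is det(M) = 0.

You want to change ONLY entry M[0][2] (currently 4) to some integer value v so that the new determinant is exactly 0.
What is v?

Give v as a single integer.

Answer: 4

Derivation:
det is linear in entry M[0][2]: det = old_det + (v - 4) * C_02
Cofactor C_02 = -16
Want det = 0: 0 + (v - 4) * -16 = 0
  (v - 4) = 0 / -16 = 0
  v = 4 + (0) = 4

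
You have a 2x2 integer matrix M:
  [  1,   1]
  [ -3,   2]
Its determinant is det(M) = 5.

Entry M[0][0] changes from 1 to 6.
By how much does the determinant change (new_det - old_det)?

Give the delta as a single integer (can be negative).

Answer: 10

Derivation:
Cofactor C_00 = 2
Entry delta = 6 - 1 = 5
Det delta = entry_delta * cofactor = 5 * 2 = 10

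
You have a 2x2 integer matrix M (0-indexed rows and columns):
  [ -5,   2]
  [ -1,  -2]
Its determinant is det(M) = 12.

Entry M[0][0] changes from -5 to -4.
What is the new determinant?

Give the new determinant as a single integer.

det is linear in row 0: changing M[0][0] by delta changes det by delta * cofactor(0,0).
Cofactor C_00 = (-1)^(0+0) * minor(0,0) = -2
Entry delta = -4 - -5 = 1
Det delta = 1 * -2 = -2
New det = 12 + -2 = 10

Answer: 10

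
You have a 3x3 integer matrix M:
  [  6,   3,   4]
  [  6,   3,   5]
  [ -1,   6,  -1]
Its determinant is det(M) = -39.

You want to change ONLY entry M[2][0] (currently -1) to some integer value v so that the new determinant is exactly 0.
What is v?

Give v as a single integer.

Answer: 12

Derivation:
det is linear in entry M[2][0]: det = old_det + (v - -1) * C_20
Cofactor C_20 = 3
Want det = 0: -39 + (v - -1) * 3 = 0
  (v - -1) = 39 / 3 = 13
  v = -1 + (13) = 12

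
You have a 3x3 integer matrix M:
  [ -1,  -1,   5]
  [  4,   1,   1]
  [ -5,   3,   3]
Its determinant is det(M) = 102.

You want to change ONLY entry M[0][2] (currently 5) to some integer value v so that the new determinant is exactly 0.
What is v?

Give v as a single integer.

Answer: -1

Derivation:
det is linear in entry M[0][2]: det = old_det + (v - 5) * C_02
Cofactor C_02 = 17
Want det = 0: 102 + (v - 5) * 17 = 0
  (v - 5) = -102 / 17 = -6
  v = 5 + (-6) = -1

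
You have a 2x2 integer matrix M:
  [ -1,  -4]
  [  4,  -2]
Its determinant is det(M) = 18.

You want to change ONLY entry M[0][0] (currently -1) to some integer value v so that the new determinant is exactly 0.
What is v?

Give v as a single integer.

det is linear in entry M[0][0]: det = old_det + (v - -1) * C_00
Cofactor C_00 = -2
Want det = 0: 18 + (v - -1) * -2 = 0
  (v - -1) = -18 / -2 = 9
  v = -1 + (9) = 8

Answer: 8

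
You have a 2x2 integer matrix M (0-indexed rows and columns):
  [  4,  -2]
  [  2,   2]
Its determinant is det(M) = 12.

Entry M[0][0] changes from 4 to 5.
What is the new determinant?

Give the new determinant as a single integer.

Answer: 14

Derivation:
det is linear in row 0: changing M[0][0] by delta changes det by delta * cofactor(0,0).
Cofactor C_00 = (-1)^(0+0) * minor(0,0) = 2
Entry delta = 5 - 4 = 1
Det delta = 1 * 2 = 2
New det = 12 + 2 = 14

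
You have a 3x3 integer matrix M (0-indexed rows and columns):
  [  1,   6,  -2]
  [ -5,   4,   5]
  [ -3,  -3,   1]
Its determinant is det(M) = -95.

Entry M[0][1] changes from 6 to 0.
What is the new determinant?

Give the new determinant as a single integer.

det is linear in row 0: changing M[0][1] by delta changes det by delta * cofactor(0,1).
Cofactor C_01 = (-1)^(0+1) * minor(0,1) = -10
Entry delta = 0 - 6 = -6
Det delta = -6 * -10 = 60
New det = -95 + 60 = -35

Answer: -35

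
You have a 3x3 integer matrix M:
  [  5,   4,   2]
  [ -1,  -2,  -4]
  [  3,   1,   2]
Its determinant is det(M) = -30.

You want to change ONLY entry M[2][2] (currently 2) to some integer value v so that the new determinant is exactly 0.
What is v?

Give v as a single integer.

det is linear in entry M[2][2]: det = old_det + (v - 2) * C_22
Cofactor C_22 = -6
Want det = 0: -30 + (v - 2) * -6 = 0
  (v - 2) = 30 / -6 = -5
  v = 2 + (-5) = -3

Answer: -3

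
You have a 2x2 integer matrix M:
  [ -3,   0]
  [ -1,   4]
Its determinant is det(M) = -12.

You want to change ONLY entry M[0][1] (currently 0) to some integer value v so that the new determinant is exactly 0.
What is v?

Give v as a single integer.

Answer: 12

Derivation:
det is linear in entry M[0][1]: det = old_det + (v - 0) * C_01
Cofactor C_01 = 1
Want det = 0: -12 + (v - 0) * 1 = 0
  (v - 0) = 12 / 1 = 12
  v = 0 + (12) = 12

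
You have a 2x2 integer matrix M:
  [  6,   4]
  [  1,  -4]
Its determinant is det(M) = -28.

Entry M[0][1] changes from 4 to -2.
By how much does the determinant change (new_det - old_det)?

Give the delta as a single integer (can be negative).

Cofactor C_01 = -1
Entry delta = -2 - 4 = -6
Det delta = entry_delta * cofactor = -6 * -1 = 6

Answer: 6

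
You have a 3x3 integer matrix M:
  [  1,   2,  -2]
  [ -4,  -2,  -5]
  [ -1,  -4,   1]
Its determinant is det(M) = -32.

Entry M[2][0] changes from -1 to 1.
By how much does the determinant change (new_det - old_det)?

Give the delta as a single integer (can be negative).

Answer: -28

Derivation:
Cofactor C_20 = -14
Entry delta = 1 - -1 = 2
Det delta = entry_delta * cofactor = 2 * -14 = -28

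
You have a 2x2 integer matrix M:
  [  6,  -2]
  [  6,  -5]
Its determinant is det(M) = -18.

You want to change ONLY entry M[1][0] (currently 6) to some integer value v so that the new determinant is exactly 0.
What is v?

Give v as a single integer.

Answer: 15

Derivation:
det is linear in entry M[1][0]: det = old_det + (v - 6) * C_10
Cofactor C_10 = 2
Want det = 0: -18 + (v - 6) * 2 = 0
  (v - 6) = 18 / 2 = 9
  v = 6 + (9) = 15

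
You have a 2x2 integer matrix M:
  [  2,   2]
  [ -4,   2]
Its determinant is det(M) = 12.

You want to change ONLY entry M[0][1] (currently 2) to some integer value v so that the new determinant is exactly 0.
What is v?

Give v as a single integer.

det is linear in entry M[0][1]: det = old_det + (v - 2) * C_01
Cofactor C_01 = 4
Want det = 0: 12 + (v - 2) * 4 = 0
  (v - 2) = -12 / 4 = -3
  v = 2 + (-3) = -1

Answer: -1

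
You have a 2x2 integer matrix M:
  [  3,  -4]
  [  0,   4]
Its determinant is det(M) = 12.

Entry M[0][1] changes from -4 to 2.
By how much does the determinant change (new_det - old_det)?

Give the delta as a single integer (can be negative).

Cofactor C_01 = 0
Entry delta = 2 - -4 = 6
Det delta = entry_delta * cofactor = 6 * 0 = 0

Answer: 0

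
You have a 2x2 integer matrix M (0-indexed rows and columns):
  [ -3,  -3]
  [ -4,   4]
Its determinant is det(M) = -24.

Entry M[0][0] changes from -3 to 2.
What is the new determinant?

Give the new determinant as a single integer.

det is linear in row 0: changing M[0][0] by delta changes det by delta * cofactor(0,0).
Cofactor C_00 = (-1)^(0+0) * minor(0,0) = 4
Entry delta = 2 - -3 = 5
Det delta = 5 * 4 = 20
New det = -24 + 20 = -4

Answer: -4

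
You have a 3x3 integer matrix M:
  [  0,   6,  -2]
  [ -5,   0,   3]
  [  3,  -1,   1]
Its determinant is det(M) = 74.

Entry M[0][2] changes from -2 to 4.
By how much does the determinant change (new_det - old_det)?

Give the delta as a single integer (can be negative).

Cofactor C_02 = 5
Entry delta = 4 - -2 = 6
Det delta = entry_delta * cofactor = 6 * 5 = 30

Answer: 30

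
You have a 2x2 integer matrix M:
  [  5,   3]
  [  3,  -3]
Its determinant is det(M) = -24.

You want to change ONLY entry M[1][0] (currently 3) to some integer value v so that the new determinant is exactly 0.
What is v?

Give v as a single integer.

det is linear in entry M[1][0]: det = old_det + (v - 3) * C_10
Cofactor C_10 = -3
Want det = 0: -24 + (v - 3) * -3 = 0
  (v - 3) = 24 / -3 = -8
  v = 3 + (-8) = -5

Answer: -5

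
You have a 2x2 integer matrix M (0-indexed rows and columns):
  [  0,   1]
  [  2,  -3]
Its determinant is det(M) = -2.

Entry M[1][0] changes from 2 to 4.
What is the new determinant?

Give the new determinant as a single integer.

det is linear in row 1: changing M[1][0] by delta changes det by delta * cofactor(1,0).
Cofactor C_10 = (-1)^(1+0) * minor(1,0) = -1
Entry delta = 4 - 2 = 2
Det delta = 2 * -1 = -2
New det = -2 + -2 = -4

Answer: -4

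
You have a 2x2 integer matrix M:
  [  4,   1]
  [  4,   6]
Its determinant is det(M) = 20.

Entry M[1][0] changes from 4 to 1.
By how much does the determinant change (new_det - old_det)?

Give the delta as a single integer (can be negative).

Cofactor C_10 = -1
Entry delta = 1 - 4 = -3
Det delta = entry_delta * cofactor = -3 * -1 = 3

Answer: 3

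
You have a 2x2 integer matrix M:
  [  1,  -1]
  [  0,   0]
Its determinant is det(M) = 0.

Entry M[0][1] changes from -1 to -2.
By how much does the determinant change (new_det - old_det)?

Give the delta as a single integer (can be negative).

Cofactor C_01 = 0
Entry delta = -2 - -1 = -1
Det delta = entry_delta * cofactor = -1 * 0 = 0

Answer: 0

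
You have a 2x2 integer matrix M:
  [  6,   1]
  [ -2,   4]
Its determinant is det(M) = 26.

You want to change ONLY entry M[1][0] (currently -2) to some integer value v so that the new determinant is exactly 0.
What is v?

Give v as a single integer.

Answer: 24

Derivation:
det is linear in entry M[1][0]: det = old_det + (v - -2) * C_10
Cofactor C_10 = -1
Want det = 0: 26 + (v - -2) * -1 = 0
  (v - -2) = -26 / -1 = 26
  v = -2 + (26) = 24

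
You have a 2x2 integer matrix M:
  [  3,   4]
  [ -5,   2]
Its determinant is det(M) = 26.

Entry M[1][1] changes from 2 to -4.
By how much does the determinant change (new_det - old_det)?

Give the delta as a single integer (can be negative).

Answer: -18

Derivation:
Cofactor C_11 = 3
Entry delta = -4 - 2 = -6
Det delta = entry_delta * cofactor = -6 * 3 = -18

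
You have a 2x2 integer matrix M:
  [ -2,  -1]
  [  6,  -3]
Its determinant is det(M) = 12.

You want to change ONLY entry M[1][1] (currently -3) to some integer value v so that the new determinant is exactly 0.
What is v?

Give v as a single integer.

det is linear in entry M[1][1]: det = old_det + (v - -3) * C_11
Cofactor C_11 = -2
Want det = 0: 12 + (v - -3) * -2 = 0
  (v - -3) = -12 / -2 = 6
  v = -3 + (6) = 3

Answer: 3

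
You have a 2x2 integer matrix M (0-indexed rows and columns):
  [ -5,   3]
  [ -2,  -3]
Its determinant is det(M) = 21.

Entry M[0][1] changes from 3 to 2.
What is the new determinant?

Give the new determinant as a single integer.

Answer: 19

Derivation:
det is linear in row 0: changing M[0][1] by delta changes det by delta * cofactor(0,1).
Cofactor C_01 = (-1)^(0+1) * minor(0,1) = 2
Entry delta = 2 - 3 = -1
Det delta = -1 * 2 = -2
New det = 21 + -2 = 19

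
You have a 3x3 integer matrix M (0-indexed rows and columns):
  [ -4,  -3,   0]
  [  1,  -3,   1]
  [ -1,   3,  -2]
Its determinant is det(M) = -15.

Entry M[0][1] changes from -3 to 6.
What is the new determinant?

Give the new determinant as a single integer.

det is linear in row 0: changing M[0][1] by delta changes det by delta * cofactor(0,1).
Cofactor C_01 = (-1)^(0+1) * minor(0,1) = 1
Entry delta = 6 - -3 = 9
Det delta = 9 * 1 = 9
New det = -15 + 9 = -6

Answer: -6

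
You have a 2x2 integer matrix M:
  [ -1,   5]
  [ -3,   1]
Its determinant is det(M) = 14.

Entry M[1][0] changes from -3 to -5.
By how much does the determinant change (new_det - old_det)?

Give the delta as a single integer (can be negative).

Answer: 10

Derivation:
Cofactor C_10 = -5
Entry delta = -5 - -3 = -2
Det delta = entry_delta * cofactor = -2 * -5 = 10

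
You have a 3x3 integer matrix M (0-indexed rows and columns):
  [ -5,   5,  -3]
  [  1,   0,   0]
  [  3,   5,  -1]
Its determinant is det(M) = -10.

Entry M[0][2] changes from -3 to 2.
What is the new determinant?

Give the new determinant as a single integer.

Answer: 15

Derivation:
det is linear in row 0: changing M[0][2] by delta changes det by delta * cofactor(0,2).
Cofactor C_02 = (-1)^(0+2) * minor(0,2) = 5
Entry delta = 2 - -3 = 5
Det delta = 5 * 5 = 25
New det = -10 + 25 = 15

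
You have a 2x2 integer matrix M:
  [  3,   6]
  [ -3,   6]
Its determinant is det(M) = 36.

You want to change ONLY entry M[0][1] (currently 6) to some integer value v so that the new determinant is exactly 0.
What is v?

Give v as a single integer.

Answer: -6

Derivation:
det is linear in entry M[0][1]: det = old_det + (v - 6) * C_01
Cofactor C_01 = 3
Want det = 0: 36 + (v - 6) * 3 = 0
  (v - 6) = -36 / 3 = -12
  v = 6 + (-12) = -6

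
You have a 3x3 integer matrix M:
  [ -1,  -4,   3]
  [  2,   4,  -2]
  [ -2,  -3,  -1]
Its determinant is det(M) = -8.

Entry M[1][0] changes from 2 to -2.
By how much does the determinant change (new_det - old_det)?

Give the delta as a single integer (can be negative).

Answer: 52

Derivation:
Cofactor C_10 = -13
Entry delta = -2 - 2 = -4
Det delta = entry_delta * cofactor = -4 * -13 = 52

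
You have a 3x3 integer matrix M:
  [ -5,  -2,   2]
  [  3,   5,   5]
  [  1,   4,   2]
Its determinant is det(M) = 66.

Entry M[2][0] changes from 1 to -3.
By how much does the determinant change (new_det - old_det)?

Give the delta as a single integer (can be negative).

Cofactor C_20 = -20
Entry delta = -3 - 1 = -4
Det delta = entry_delta * cofactor = -4 * -20 = 80

Answer: 80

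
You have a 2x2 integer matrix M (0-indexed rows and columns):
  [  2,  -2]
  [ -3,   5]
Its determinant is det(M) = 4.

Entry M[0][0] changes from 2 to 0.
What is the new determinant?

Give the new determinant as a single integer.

Answer: -6

Derivation:
det is linear in row 0: changing M[0][0] by delta changes det by delta * cofactor(0,0).
Cofactor C_00 = (-1)^(0+0) * minor(0,0) = 5
Entry delta = 0 - 2 = -2
Det delta = -2 * 5 = -10
New det = 4 + -10 = -6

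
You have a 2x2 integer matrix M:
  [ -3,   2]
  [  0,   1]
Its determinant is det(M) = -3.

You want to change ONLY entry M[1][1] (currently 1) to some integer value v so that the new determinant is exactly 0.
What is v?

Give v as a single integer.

det is linear in entry M[1][1]: det = old_det + (v - 1) * C_11
Cofactor C_11 = -3
Want det = 0: -3 + (v - 1) * -3 = 0
  (v - 1) = 3 / -3 = -1
  v = 1 + (-1) = 0

Answer: 0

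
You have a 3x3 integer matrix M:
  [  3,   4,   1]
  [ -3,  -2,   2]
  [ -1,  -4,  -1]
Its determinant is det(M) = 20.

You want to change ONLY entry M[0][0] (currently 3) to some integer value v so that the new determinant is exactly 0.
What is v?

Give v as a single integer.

det is linear in entry M[0][0]: det = old_det + (v - 3) * C_00
Cofactor C_00 = 10
Want det = 0: 20 + (v - 3) * 10 = 0
  (v - 3) = -20 / 10 = -2
  v = 3 + (-2) = 1

Answer: 1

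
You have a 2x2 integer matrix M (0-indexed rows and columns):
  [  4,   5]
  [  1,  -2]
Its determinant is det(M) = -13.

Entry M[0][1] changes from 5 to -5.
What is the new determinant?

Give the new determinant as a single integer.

Answer: -3

Derivation:
det is linear in row 0: changing M[0][1] by delta changes det by delta * cofactor(0,1).
Cofactor C_01 = (-1)^(0+1) * minor(0,1) = -1
Entry delta = -5 - 5 = -10
Det delta = -10 * -1 = 10
New det = -13 + 10 = -3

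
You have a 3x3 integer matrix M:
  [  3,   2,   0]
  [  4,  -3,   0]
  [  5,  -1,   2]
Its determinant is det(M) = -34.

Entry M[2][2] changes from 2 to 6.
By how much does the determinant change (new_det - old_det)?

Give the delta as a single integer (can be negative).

Answer: -68

Derivation:
Cofactor C_22 = -17
Entry delta = 6 - 2 = 4
Det delta = entry_delta * cofactor = 4 * -17 = -68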